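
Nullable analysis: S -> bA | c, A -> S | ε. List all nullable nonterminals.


A nonterminal is nullable iff some alternative derives ε (directly, or every symbol in it is nullable)
Nullable: {A}


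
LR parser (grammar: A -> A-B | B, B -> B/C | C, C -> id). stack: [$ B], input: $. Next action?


lookahead ∉ {/} so B won't extend; reduce A -> B
Action: reduce (A -> B)


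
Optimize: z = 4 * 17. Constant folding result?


4 * 17 = 68 at compile time
Optimized: z = 68


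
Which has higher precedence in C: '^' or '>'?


'>' is relational (level 7); '^' is bitwise XOR (level 4)
Higher level binds tighter
'>' has higher precedence than '^'


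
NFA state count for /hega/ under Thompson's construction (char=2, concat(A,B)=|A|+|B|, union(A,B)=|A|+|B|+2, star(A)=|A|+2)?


Syntax tree has 4 char leaf(s), 0 union(s), 0 star(s)
chars contribute 4×2 = 8; each union adds +2; each star adds +2
Total: 8 + 0 + 0 = 8 states


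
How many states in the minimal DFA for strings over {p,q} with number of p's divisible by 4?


Track (count of p) mod 4: states 0..3, accept at 0
Minimal DFA: 4 states


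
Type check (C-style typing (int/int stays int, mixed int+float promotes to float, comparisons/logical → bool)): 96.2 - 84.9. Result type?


Operand types: float - float
Rule: mixed int/float promotes to float; int/int stays int
Result type: float


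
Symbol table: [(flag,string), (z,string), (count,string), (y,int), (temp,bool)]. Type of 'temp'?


Lookup 'temp' → type bool


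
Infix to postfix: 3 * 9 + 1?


Left to right (same or higher precedence on left)
Postfix: 3 9 * 1 +


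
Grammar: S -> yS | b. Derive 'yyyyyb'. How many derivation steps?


Derivation: S => yS => yyS => yyyS => yyyyS => yyyyyS => yyyyyb
Steps: 6


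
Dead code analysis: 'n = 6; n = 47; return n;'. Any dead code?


first assignment to n is overwritten before any read
Dead: 'n = 6'


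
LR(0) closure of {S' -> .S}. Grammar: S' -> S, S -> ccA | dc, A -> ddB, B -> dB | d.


Start: S' -> .S
For each item with dot before a nonterminal B, add B -> .γ for every B-production
Closure: [S' -> .S, S -> .ccA, S -> .dc]


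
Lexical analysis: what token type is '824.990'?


Pattern: digits with a decimal point
Type: FLOAT_LITERAL


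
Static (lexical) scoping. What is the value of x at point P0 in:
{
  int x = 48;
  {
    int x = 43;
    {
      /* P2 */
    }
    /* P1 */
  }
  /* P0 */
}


x declared in the same block as P0
x = 48


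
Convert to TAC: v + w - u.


Break into single-operator statements:
t1 = v + w
t2 = t1 - u


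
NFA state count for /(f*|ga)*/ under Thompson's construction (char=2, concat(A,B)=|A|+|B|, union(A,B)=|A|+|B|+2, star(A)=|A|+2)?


Syntax tree has 3 char leaf(s), 1 union(s), 2 star(s)
chars contribute 3×2 = 6; each union adds +2; each star adds +2
Total: 6 + 2 + 4 = 12 states


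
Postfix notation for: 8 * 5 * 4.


Left to right (same or higher precedence on left)
Postfix: 8 5 * 4 *


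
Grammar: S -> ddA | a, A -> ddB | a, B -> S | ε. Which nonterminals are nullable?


A nonterminal is nullable iff some alternative derives ε (directly, or every symbol in it is nullable)
Nullable: {B}


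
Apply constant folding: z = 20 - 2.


20 - 2 = 18 at compile time
Optimized: z = 18


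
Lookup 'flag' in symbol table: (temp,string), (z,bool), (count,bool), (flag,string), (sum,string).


Lookup 'flag' → type string


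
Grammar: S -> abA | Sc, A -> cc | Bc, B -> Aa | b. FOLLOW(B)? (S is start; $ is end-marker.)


$ ∈ FOLLOW(S). For each A -> αBβ: add FIRST(β)\{ε} to FOLLOW(B); if β nullable, add FOLLOW(A).
FOLLOW(B) = {c}


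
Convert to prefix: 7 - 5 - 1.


left-to-right (same/higher precedence on left): tree is (- (- 7 5) 1)
Prefix: - - 7 5 1


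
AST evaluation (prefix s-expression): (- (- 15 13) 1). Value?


Evaluate inner: (- 15 13) = 2
Evaluate root: (- 2 1) = 1
Result: 1


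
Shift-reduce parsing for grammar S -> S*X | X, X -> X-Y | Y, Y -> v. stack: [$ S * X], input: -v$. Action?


'-' can extend X; shift to build X -> X-Y
Action: shift


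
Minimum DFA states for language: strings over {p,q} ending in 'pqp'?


Track the longest suffix of input matching a prefix of 'pqp': 4 classes (prefixes of length 0..3)
Minimal DFA: 4 states


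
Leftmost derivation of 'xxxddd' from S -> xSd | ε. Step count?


Derivation: S => xSd => xxSdd => xxxSddd => xxxddd
Steps: 4


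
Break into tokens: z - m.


Scan left to right, longest-match per lexeme
Tokens: ID(z), OP(-), ID(m)


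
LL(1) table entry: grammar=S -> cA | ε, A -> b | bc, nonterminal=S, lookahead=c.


For [S, c]: 'c' ∈ FIRST(cA)
Entry: S -> cA


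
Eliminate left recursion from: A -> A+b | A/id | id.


Left-recursive alternatives: A+b, A/id; non-recursive: id
Introduce A': A -> idA', A' -> +bA' | /idA' | ε


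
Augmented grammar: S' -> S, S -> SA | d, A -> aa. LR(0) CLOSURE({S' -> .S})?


Start: S' -> .S
For each item with dot before a nonterminal B, add B -> .γ for every B-production
Closure: [S' -> .S, S -> .SA, S -> .d]


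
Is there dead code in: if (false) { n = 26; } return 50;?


condition is constant false, so the whole block is unreachable
Dead: 'if (false) { n = 26; }'


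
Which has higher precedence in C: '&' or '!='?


'!=' is equality (level 6); '&' is bitwise AND (level 5)
Higher level binds tighter
'!=' has higher precedence than '&'


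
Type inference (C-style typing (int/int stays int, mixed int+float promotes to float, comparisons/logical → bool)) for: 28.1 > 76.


Operand types: float > int
Rule: comparison yields bool
Result type: bool


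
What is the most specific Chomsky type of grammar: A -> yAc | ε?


Single nonterminal LHS, but y^n c^n is not regular
Classification: Type 2 (Context-Free)


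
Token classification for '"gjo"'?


Pattern: double-quoted sequence
Type: STRING_LITERAL


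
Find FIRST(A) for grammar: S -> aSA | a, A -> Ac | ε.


Per alternative of A: FIRST(Ac) = {c}; FIRST(ε) = {ε}
FIRST(A) = {c, ε}


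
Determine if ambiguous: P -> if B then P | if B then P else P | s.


dangling else: 'if B then if B then s else s' parses two ways
Ambiguous


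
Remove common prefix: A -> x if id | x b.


Common prefix: 'x'
Factored: A -> x A', A' -> if id | b


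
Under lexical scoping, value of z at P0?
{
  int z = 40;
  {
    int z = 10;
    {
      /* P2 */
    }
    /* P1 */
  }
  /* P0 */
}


z declared in the same block as P0
z = 40


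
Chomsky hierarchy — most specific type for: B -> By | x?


Left-linear: every RHS is a terminal or one nonterminal followed by a terminal
Classification: Type 3 (Regular)


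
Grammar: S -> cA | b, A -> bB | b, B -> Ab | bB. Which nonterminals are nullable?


A nonterminal is nullable iff some alternative derives ε (directly, or every symbol in it is nullable)
Nullable: {}


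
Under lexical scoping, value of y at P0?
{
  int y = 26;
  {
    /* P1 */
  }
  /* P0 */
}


y declared in the same block as P0
y = 26


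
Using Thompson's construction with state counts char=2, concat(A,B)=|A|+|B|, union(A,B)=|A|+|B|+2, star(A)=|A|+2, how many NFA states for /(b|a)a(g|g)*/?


Syntax tree has 5 char leaf(s), 2 union(s), 1 star(s)
chars contribute 5×2 = 10; each union adds +2; each star adds +2
Total: 10 + 4 + 2 = 16 states


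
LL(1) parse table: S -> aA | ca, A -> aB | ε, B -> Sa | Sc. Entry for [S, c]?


For [S, c]: 'c' ∈ FIRST(ca)
Entry: S -> ca


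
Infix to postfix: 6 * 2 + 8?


Left to right (same or higher precedence on left)
Postfix: 6 2 * 8 +


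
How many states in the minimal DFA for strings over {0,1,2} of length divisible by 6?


Track length mod 6: states 0..5, accept at 0
Minimal DFA: 6 states


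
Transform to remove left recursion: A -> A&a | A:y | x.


Left-recursive alternatives: A&a, A:y; non-recursive: x
Introduce A': A -> xA', A' -> &aA' | :yA' | ε


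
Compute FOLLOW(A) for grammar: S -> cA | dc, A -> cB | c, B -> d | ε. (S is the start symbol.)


$ ∈ FOLLOW(S). For each A -> αBβ: add FIRST(β)\{ε} to FOLLOW(B); if β nullable, add FOLLOW(A).
FOLLOW(A) = {$}


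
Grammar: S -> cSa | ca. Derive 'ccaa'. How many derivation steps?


Derivation: S => cSa => ccaa
Steps: 2


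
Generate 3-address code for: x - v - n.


Break into single-operator statements:
t1 = x - v
t2 = t1 - n


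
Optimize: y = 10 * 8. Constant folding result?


10 * 8 = 80 at compile time
Optimized: y = 80


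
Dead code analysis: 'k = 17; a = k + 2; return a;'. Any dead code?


k is read by a's definition; a is returned
No dead code


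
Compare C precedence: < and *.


'*' is multiplicative (level 10); '<' is relational (level 7)
Higher level binds tighter
'*' has higher precedence than '<'


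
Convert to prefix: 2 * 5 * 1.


left-to-right (same/higher precedence on left): tree is (* (* 2 5) 1)
Prefix: * * 2 5 1


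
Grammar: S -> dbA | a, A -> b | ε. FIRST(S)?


Per alternative of S: FIRST(dbA) = {d}; FIRST(a) = {a}
FIRST(S) = {a, d}


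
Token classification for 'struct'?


Pattern: reserved word
Type: KEYWORD


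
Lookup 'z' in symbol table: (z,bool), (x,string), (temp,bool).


Lookup 'z' → type bool


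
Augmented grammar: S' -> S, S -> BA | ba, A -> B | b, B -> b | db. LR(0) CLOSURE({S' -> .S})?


Start: S' -> .S
For each item with dot before a nonterminal B, add B -> .γ for every B-production
Closure: [S' -> .S, S -> .BA, S -> .ba, B -> .b, B -> .db]


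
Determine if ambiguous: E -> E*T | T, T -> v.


precedence layered via separate nonterminal T: deterministic
Unambiguous


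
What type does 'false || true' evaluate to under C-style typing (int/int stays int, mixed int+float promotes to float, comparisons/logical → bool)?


Operand types: bool || bool
Rule: logical operators take bool operands and yield bool
Result type: bool


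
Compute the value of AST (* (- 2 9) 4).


Evaluate inner: (- 2 9) = -7
Evaluate root: (* -7 4) = -28
Result: -28


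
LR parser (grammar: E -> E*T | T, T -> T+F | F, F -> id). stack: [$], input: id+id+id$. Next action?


no handle on stack; shift 'id'
Action: shift


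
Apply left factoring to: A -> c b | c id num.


Common prefix: 'c'
Factored: A -> c A', A' -> b | id num


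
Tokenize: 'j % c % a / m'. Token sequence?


Scan left to right, longest-match per lexeme
Tokens: ID(j), OP(%), ID(c), OP(%), ID(a), OP(/), ID(m)


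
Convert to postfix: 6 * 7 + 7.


Left to right (same or higher precedence on left)
Postfix: 6 7 * 7 +


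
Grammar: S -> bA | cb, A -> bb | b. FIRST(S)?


Per alternative of S: FIRST(bA) = {b}; FIRST(cb) = {c}
FIRST(S) = {b, c}


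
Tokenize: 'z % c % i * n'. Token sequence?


Scan left to right, longest-match per lexeme
Tokens: ID(z), OP(%), ID(c), OP(%), ID(i), OP(*), ID(n)


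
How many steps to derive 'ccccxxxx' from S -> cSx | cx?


Derivation: S => cSx => ccSxx => cccSxxx => ccccxxxx
Steps: 4


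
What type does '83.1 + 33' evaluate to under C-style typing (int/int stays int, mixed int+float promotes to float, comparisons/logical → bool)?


Operand types: float + int
Rule: mixed int/float promotes to float; int/int stays int
Result type: float


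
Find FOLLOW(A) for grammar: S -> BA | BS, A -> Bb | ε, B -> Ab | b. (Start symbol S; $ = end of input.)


$ ∈ FOLLOW(S). For each A -> αBβ: add FIRST(β)\{ε} to FOLLOW(B); if β nullable, add FOLLOW(A).
FOLLOW(A) = {$, b}


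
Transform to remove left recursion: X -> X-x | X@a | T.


Left-recursive alternatives: X-x, X@a; non-recursive: T
Introduce X': X -> TX', X' -> -xX' | @aX' | ε


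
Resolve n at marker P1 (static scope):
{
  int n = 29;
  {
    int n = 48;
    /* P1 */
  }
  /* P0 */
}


n declared in the same block as P1
n = 48


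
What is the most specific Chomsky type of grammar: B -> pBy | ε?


Single nonterminal LHS, but p^n y^n is not regular
Classification: Type 2 (Context-Free)


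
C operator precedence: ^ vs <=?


'<=' is relational (level 7); '^' is bitwise XOR (level 4)
Higher level binds tighter
'<=' has higher precedence than '^'


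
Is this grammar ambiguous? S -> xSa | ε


balanced x^n…a^n: each string has a unique parse
Unambiguous


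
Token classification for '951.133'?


Pattern: digits with a decimal point
Type: FLOAT_LITERAL


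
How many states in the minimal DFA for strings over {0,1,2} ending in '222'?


Track the longest suffix of input matching a prefix of '222': 4 classes (prefixes of length 0..3)
Minimal DFA: 4 states


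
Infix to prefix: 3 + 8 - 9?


left-to-right (same/higher precedence on left): tree is (- (+ 3 8) 9)
Prefix: - + 3 8 9


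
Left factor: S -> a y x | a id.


Common prefix: 'a'
Factored: S -> a S', S' -> y x | id


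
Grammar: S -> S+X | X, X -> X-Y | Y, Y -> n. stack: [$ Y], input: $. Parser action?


'Y' (not preceded by X-) is the handle for X -> Y
Action: reduce (X -> Y)


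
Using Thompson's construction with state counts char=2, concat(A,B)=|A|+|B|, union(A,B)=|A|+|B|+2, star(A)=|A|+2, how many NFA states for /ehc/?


Syntax tree has 3 char leaf(s), 0 union(s), 0 star(s)
chars contribute 3×2 = 6; each union adds +2; each star adds +2
Total: 6 + 0 + 0 = 6 states


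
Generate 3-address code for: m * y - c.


Break into single-operator statements:
t1 = m * y
t2 = t1 - c


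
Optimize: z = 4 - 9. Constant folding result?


4 - 9 = -5 at compile time
Optimized: z = -5


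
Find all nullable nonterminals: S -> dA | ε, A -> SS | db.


A nonterminal is nullable iff some alternative derives ε (directly, or every symbol in it is nullable)
Nullable: {A, S}


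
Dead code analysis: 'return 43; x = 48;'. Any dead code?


statement follows a return and is unreachable
Dead: 'x = 48'


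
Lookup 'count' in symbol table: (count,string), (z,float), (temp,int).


Lookup 'count' → type string


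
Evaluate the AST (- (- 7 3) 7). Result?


Evaluate inner: (- 7 3) = 4
Evaluate root: (- 4 7) = -3
Result: -3


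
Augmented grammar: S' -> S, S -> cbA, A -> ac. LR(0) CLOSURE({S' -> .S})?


Start: S' -> .S
For each item with dot before a nonterminal B, add B -> .γ for every B-production
Closure: [S' -> .S, S -> .cbA]


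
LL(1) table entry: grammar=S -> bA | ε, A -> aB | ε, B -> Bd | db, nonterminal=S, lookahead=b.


For [S, b]: 'b' ∈ FIRST(bA)
Entry: S -> bA


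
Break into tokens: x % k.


Scan left to right, longest-match per lexeme
Tokens: ID(x), OP(%), ID(k)


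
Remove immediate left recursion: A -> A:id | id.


Left-recursive alternatives: A:id; non-recursive: id
Introduce A': A -> idA', A' -> :idA' | ε


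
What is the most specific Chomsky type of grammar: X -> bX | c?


Right-linear: every RHS is a terminal or a terminal followed by one nonterminal
Classification: Type 3 (Regular)


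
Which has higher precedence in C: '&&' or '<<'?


'<<' is shift (level 8); '&&' is logical AND (level 2)
Higher level binds tighter
'<<' has higher precedence than '&&'


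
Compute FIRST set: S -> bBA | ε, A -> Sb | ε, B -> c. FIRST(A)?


Per alternative of A: FIRST(Sb) = {b}; FIRST(ε) = {ε}
FIRST(A) = {b, ε}


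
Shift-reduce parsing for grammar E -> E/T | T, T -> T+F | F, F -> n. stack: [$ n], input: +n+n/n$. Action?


'n' on top is the handle for F -> n
Action: reduce (F -> n)


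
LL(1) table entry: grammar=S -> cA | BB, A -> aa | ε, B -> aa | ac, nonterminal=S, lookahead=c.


For [S, c]: 'c' ∈ FIRST(cA)
Entry: S -> cA


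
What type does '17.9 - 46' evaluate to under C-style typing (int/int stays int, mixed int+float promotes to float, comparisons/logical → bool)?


Operand types: float - int
Rule: mixed int/float promotes to float; int/int stays int
Result type: float


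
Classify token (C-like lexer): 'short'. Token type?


Pattern: reserved word
Type: KEYWORD


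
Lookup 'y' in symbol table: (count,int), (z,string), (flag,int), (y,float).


Lookup 'y' → type float


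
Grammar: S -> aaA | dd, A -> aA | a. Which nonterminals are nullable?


A nonterminal is nullable iff some alternative derives ε (directly, or every symbol in it is nullable)
Nullable: {}


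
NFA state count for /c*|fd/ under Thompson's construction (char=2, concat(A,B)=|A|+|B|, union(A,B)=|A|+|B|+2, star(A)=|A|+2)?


Syntax tree has 3 char leaf(s), 1 union(s), 1 star(s)
chars contribute 3×2 = 6; each union adds +2; each star adds +2
Total: 6 + 2 + 2 = 10 states


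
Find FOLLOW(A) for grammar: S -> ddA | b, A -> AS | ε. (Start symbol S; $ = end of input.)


$ ∈ FOLLOW(S). For each A -> αBβ: add FIRST(β)\{ε} to FOLLOW(B); if β nullable, add FOLLOW(A).
FOLLOW(A) = {$, b, d}


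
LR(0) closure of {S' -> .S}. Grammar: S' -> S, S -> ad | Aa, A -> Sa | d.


Start: S' -> .S
For each item with dot before a nonterminal B, add B -> .γ for every B-production
Closure: [S' -> .S, S -> .ad, S -> .Aa, A -> .Sa, A -> .d]


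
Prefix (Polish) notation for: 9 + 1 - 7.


left-to-right (same/higher precedence on left): tree is (- (+ 9 1) 7)
Prefix: - + 9 1 7


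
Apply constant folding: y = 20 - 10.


20 - 10 = 10 at compile time
Optimized: y = 10


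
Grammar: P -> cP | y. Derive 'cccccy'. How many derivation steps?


Derivation: P => cP => ccP => cccP => ccccP => cccccP => cccccy
Steps: 6


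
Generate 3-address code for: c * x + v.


Break into single-operator statements:
t1 = c * x
t2 = t1 + v


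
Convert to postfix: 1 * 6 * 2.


Left to right (same or higher precedence on left)
Postfix: 1 6 * 2 *


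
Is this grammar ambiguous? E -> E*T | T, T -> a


precedence layered via separate nonterminal T: deterministic
Unambiguous


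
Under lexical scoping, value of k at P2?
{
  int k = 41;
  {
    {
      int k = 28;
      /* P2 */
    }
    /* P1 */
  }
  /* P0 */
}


k declared in the same block as P2
k = 28


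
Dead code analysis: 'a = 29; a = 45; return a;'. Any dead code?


first assignment to a is overwritten before any read
Dead: 'a = 29'


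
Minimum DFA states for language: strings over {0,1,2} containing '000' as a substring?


KMP-style automaton: 3 progress states + 1 absorbing accept = 4
Minimal DFA: 4 states


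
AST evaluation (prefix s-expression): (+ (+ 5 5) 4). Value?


Evaluate inner: (+ 5 5) = 10
Evaluate root: (+ 10 4) = 14
Result: 14


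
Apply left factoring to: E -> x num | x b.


Common prefix: 'x'
Factored: E -> x E', E' -> num | b


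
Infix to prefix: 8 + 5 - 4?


left-to-right (same/higher precedence on left): tree is (- (+ 8 5) 4)
Prefix: - + 8 5 4


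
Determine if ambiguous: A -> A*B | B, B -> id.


precedence layered via separate nonterminal B: deterministic
Unambiguous


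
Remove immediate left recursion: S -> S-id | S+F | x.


Left-recursive alternatives: S-id, S+F; non-recursive: x
Introduce S': S -> xS', S' -> -idS' | +FS' | ε


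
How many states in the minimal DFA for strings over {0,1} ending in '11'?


Track the longest suffix of input matching a prefix of '11': 3 classes (prefixes of length 0..2)
Minimal DFA: 3 states


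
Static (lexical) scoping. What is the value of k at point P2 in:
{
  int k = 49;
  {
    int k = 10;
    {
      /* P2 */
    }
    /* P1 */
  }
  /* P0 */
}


P2's block does not declare k; resolves to the enclosing declaration at depth 1
k = 10


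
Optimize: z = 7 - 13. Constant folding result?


7 - 13 = -6 at compile time
Optimized: z = -6


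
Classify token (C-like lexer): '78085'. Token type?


Pattern: digits only
Type: INTEGER_LITERAL


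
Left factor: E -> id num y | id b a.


Common prefix: 'id'
Factored: E -> id E', E' -> num y | b a


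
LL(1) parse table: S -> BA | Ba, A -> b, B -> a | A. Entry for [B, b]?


For [B, b]: 'b' ∈ FIRST(A)
Entry: B -> A


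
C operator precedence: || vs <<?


'<<' is shift (level 8); '||' is logical OR (level 1)
Higher level binds tighter
'<<' has higher precedence than '||'


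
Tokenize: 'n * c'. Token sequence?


Scan left to right, longest-match per lexeme
Tokens: ID(n), OP(*), ID(c)


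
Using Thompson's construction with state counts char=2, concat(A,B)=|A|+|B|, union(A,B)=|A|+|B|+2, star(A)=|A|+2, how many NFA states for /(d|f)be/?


Syntax tree has 4 char leaf(s), 1 union(s), 0 star(s)
chars contribute 4×2 = 8; each union adds +2; each star adds +2
Total: 8 + 2 + 0 = 10 states


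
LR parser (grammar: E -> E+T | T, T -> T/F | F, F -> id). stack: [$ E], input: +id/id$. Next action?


shift '+' to continue E -> E+T
Action: shift


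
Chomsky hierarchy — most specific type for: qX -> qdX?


LHS has context (more than one symbol) and |LHS| ≤ |RHS|
Classification: Type 1 (Context-Sensitive)


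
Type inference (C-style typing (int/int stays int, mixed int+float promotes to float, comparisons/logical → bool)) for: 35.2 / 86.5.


Operand types: float / float
Rule: mixed int/float promotes to float; int/int stays int
Result type: float


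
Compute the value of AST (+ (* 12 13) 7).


Evaluate inner: (* 12 13) = 156
Evaluate root: (+ 156 7) = 163
Result: 163


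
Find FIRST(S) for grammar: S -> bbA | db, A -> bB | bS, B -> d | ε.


Per alternative of S: FIRST(bbA) = {b}; FIRST(db) = {d}
FIRST(S) = {b, d}


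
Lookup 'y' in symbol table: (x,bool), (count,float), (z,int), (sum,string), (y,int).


Lookup 'y' → type int


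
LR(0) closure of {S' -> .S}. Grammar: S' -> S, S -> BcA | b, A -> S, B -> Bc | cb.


Start: S' -> .S
For each item with dot before a nonterminal B, add B -> .γ for every B-production
Closure: [S' -> .S, S -> .BcA, S -> .b, B -> .Bc, B -> .cb]


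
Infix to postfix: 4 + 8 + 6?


Left to right (same or higher precedence on left)
Postfix: 4 8 + 6 +


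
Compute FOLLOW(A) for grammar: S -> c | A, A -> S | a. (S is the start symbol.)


$ ∈ FOLLOW(S). For each A -> αBβ: add FIRST(β)\{ε} to FOLLOW(B); if β nullable, add FOLLOW(A).
FOLLOW(A) = {$}


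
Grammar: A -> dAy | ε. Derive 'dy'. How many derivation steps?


Derivation: A => dAy => dy
Steps: 2


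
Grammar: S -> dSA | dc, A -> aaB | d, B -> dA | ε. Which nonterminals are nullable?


A nonterminal is nullable iff some alternative derives ε (directly, or every symbol in it is nullable)
Nullable: {B}


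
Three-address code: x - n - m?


Break into single-operator statements:
t1 = x - n
t2 = t1 - m


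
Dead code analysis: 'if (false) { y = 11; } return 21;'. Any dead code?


condition is constant false, so the whole block is unreachable
Dead: 'if (false) { y = 11; }'


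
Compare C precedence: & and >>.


'>>' is shift (level 8); '&' is bitwise AND (level 5)
Higher level binds tighter
'>>' has higher precedence than '&'


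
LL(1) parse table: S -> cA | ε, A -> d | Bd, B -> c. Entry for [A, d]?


For [A, d]: 'd' ∈ FIRST(d)
Entry: A -> d


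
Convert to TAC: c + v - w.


Break into single-operator statements:
t1 = c + v
t2 = t1 - w


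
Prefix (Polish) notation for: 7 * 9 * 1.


left-to-right (same/higher precedence on left): tree is (* (* 7 9) 1)
Prefix: * * 7 9 1


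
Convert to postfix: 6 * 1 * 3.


Left to right (same or higher precedence on left)
Postfix: 6 1 * 3 *


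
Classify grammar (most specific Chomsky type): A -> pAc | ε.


Single nonterminal LHS, but p^n c^n is not regular
Classification: Type 2 (Context-Free)


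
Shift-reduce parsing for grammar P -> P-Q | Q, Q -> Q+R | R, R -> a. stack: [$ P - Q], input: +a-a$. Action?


'+' can extend Q; shift to build Q -> Q+R
Action: shift


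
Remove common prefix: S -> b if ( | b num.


Common prefix: 'b'
Factored: S -> b S', S' -> if ( | num


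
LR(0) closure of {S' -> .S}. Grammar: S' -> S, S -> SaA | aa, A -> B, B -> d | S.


Start: S' -> .S
For each item with dot before a nonterminal B, add B -> .γ for every B-production
Closure: [S' -> .S, S -> .SaA, S -> .aa]


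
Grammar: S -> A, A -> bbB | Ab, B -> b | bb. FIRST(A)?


Per alternative of A: FIRST(bbB) = {b}; FIRST(Ab) = {b}
FIRST(A) = {b}


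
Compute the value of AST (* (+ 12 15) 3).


Evaluate inner: (+ 12 15) = 27
Evaluate root: (* 27 3) = 81
Result: 81


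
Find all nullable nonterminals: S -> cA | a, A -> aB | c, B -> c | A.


A nonterminal is nullable iff some alternative derives ε (directly, or every symbol in it is nullable)
Nullable: {}


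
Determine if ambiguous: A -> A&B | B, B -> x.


precedence layered via separate nonterminal B: deterministic
Unambiguous


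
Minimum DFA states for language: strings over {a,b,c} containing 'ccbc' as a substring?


KMP-style automaton: 4 progress states + 1 absorbing accept = 5
Minimal DFA: 5 states


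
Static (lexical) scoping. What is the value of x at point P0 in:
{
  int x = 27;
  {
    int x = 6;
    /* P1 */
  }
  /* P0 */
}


x declared in the same block as P0
x = 27


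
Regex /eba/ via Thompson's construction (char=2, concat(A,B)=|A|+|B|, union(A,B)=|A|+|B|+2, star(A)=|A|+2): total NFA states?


Syntax tree has 3 char leaf(s), 0 union(s), 0 star(s)
chars contribute 3×2 = 6; each union adds +2; each star adds +2
Total: 6 + 0 + 0 = 6 states


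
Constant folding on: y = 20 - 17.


20 - 17 = 3 at compile time
Optimized: y = 3


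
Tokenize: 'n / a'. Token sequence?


Scan left to right, longest-match per lexeme
Tokens: ID(n), OP(/), ID(a)


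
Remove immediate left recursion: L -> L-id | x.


Left-recursive alternatives: L-id; non-recursive: x
Introduce L': L -> xL', L' -> -idL' | ε


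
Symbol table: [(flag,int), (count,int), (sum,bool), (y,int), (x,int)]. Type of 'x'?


Lookup 'x' → type int


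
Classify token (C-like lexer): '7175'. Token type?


Pattern: digits only
Type: INTEGER_LITERAL


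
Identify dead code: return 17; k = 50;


statement follows a return and is unreachable
Dead: 'k = 50'


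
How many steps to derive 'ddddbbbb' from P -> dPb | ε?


Derivation: P => dPb => ddPbb => dddPbbb => ddddPbbbb => ddddbbbb
Steps: 5


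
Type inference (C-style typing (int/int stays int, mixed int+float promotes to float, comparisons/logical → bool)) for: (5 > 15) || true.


Operand types: bool || bool
Rule: logical operators take bool operands and yield bool
Result type: bool


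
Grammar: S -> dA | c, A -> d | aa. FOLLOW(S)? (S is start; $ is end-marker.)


$ ∈ FOLLOW(S). For each A -> αBβ: add FIRST(β)\{ε} to FOLLOW(B); if β nullable, add FOLLOW(A).
FOLLOW(S) = {$}


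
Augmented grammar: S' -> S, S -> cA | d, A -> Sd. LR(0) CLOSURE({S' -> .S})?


Start: S' -> .S
For each item with dot before a nonterminal B, add B -> .γ for every B-production
Closure: [S' -> .S, S -> .cA, S -> .d]


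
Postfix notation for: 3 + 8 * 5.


* has higher precedence, evaluate 8*5 first
Postfix: 3 8 5 * +


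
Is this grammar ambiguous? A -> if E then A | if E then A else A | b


dangling else: 'if E then if E then b else b' parses two ways
Ambiguous


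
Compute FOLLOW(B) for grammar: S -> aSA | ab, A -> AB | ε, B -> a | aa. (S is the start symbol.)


$ ∈ FOLLOW(S). For each A -> αBβ: add FIRST(β)\{ε} to FOLLOW(B); if β nullable, add FOLLOW(A).
FOLLOW(B) = {$, a}


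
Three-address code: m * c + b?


Break into single-operator statements:
t1 = m * c
t2 = t1 + b


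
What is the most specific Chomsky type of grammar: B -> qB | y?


Right-linear: every RHS is a terminal or a terminal followed by one nonterminal
Classification: Type 3 (Regular)


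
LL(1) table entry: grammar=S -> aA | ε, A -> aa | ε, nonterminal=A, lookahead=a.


For [A, a]: 'a' ∈ FIRST(aa)
Entry: A -> aa


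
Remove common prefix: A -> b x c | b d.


Common prefix: 'b'
Factored: A -> b A', A' -> x c | d


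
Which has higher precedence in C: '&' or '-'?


'-' is additive (level 9); '&' is bitwise AND (level 5)
Higher level binds tighter
'-' has higher precedence than '&'


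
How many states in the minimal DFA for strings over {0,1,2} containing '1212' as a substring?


KMP-style automaton: 4 progress states + 1 absorbing accept = 5
Minimal DFA: 5 states


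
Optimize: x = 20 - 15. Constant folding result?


20 - 15 = 5 at compile time
Optimized: x = 5


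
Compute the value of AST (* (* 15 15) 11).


Evaluate inner: (* 15 15) = 225
Evaluate root: (* 225 11) = 2475
Result: 2475


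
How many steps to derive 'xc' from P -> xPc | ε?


Derivation: P => xPc => xc
Steps: 2


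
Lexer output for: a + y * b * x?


Scan left to right, longest-match per lexeme
Tokens: ID(a), OP(+), ID(y), OP(*), ID(b), OP(*), ID(x)


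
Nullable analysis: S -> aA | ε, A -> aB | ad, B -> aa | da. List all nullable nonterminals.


A nonterminal is nullable iff some alternative derives ε (directly, or every symbol in it is nullable)
Nullable: {S}


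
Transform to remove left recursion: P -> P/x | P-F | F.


Left-recursive alternatives: P/x, P-F; non-recursive: F
Introduce P': P -> FP', P' -> /xP' | -FP' | ε


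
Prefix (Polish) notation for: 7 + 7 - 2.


left-to-right (same/higher precedence on left): tree is (- (+ 7 7) 2)
Prefix: - + 7 7 2


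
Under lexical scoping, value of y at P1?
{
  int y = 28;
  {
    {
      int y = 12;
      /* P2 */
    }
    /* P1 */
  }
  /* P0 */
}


P1's block does not declare y; resolves to the enclosing declaration at depth 0
y = 28


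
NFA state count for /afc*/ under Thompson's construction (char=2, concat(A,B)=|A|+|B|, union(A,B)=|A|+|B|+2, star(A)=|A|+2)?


Syntax tree has 3 char leaf(s), 0 union(s), 1 star(s)
chars contribute 3×2 = 6; each union adds +2; each star adds +2
Total: 6 + 0 + 2 = 8 states


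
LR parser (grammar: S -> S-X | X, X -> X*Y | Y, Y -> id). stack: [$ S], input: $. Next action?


start symbol S on stack, input exhausted
Action: accept


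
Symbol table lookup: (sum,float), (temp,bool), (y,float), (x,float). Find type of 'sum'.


Lookup 'sum' → type float


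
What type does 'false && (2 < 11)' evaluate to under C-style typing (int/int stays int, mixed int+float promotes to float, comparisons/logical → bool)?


Operand types: bool && bool
Rule: logical operators take bool operands and yield bool
Result type: bool


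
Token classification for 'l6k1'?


Pattern: letter/underscore followed by alphanumerics, not a keyword
Type: IDENTIFIER


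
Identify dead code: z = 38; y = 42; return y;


z is assigned but never read
Dead: 'z = 38'


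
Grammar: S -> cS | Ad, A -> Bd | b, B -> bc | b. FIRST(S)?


Per alternative of S: FIRST(cS) = {c}; FIRST(Ad) = {b}
FIRST(S) = {b, c}


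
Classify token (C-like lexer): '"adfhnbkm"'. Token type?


Pattern: double-quoted sequence
Type: STRING_LITERAL


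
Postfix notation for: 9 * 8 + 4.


Left to right (same or higher precedence on left)
Postfix: 9 8 * 4 +


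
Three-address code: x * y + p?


Break into single-operator statements:
t1 = x * y
t2 = t1 + p


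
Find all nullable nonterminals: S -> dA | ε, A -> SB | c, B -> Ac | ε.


A nonterminal is nullable iff some alternative derives ε (directly, or every symbol in it is nullable)
Nullable: {A, B, S}


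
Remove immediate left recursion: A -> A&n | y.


Left-recursive alternatives: A&n; non-recursive: y
Introduce A': A -> yA', A' -> &nA' | ε


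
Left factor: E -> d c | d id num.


Common prefix: 'd'
Factored: E -> d E', E' -> c | id num


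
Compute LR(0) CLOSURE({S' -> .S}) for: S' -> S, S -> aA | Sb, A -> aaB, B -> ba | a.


Start: S' -> .S
For each item with dot before a nonterminal B, add B -> .γ for every B-production
Closure: [S' -> .S, S -> .aA, S -> .Sb]


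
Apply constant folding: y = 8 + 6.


8 + 6 = 14 at compile time
Optimized: y = 14


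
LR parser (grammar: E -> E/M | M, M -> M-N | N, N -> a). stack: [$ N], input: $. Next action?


'N' (not preceded by M-) is the handle for M -> N
Action: reduce (M -> N)


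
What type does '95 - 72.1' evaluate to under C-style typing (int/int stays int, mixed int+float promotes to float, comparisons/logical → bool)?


Operand types: int - float
Rule: mixed int/float promotes to float; int/int stays int
Result type: float


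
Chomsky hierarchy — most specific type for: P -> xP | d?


Right-linear: every RHS is a terminal or a terminal followed by one nonterminal
Classification: Type 3 (Regular)


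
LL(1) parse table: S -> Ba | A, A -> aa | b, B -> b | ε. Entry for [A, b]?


For [A, b]: 'b' ∈ FIRST(b)
Entry: A -> b


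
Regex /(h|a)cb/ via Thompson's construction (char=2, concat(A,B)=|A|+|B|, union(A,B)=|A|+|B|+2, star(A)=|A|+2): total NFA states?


Syntax tree has 4 char leaf(s), 1 union(s), 0 star(s)
chars contribute 4×2 = 8; each union adds +2; each star adds +2
Total: 8 + 2 + 0 = 10 states


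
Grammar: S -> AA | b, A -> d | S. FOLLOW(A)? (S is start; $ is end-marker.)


$ ∈ FOLLOW(S). For each A -> αBβ: add FIRST(β)\{ε} to FOLLOW(B); if β nullable, add FOLLOW(A).
FOLLOW(A) = {$, b, d}


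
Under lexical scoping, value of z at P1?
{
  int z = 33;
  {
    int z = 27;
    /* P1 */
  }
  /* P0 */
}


z declared in the same block as P1
z = 27


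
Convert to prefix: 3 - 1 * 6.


'*' binds tighter: tree is (- 3 (* 1 6))
Prefix: - 3 * 1 6


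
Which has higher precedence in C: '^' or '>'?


'>' is relational (level 7); '^' is bitwise XOR (level 4)
Higher level binds tighter
'>' has higher precedence than '^'


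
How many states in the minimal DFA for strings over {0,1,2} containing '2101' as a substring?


KMP-style automaton: 4 progress states + 1 absorbing accept = 5
Minimal DFA: 5 states


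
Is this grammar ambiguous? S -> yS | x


right-linear, alternatives start with distinct terminals 'y' vs 'x': unique leftmost derivation
Unambiguous


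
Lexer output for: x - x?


Scan left to right, longest-match per lexeme
Tokens: ID(x), OP(-), ID(x)


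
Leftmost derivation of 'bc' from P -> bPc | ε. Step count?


Derivation: P => bPc => bc
Steps: 2


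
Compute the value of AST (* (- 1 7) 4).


Evaluate inner: (- 1 7) = -6
Evaluate root: (* -6 4) = -24
Result: -24


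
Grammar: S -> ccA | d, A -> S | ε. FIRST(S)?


Per alternative of S: FIRST(ccA) = {c}; FIRST(d) = {d}
FIRST(S) = {c, d}


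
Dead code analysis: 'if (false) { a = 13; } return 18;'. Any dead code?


condition is constant false, so the whole block is unreachable
Dead: 'if (false) { a = 13; }'


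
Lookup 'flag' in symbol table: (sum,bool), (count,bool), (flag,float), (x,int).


Lookup 'flag' → type float


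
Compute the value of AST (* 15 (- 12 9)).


Evaluate inner: (- 12 9) = 3
Evaluate root: (* 15 3) = 45
Result: 45


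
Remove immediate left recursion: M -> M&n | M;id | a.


Left-recursive alternatives: M&n, M;id; non-recursive: a
Introduce M': M -> aM', M' -> &nM' | ;idM' | ε


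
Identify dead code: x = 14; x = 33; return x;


first assignment to x is overwritten before any read
Dead: 'x = 14'


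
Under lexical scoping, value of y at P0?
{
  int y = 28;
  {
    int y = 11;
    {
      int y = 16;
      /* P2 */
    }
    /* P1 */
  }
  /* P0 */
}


y declared in the same block as P0
y = 28


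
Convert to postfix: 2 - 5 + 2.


Left to right (same or higher precedence on left)
Postfix: 2 5 - 2 +


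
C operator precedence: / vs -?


'/' is multiplicative (level 10); '-' is additive (level 9)
Higher level binds tighter
'/' has higher precedence than '-'


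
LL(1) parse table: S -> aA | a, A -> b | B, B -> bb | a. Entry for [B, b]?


For [B, b]: 'b' ∈ FIRST(bb)
Entry: B -> bb


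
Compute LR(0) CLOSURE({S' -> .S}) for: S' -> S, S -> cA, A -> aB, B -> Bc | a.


Start: S' -> .S
For each item with dot before a nonterminal B, add B -> .γ for every B-production
Closure: [S' -> .S, S -> .cA]


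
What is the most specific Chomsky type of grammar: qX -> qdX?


LHS has context (more than one symbol) and |LHS| ≤ |RHS|
Classification: Type 1 (Context-Sensitive)


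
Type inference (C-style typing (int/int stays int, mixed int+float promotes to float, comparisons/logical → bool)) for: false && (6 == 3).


Operand types: bool && bool
Rule: logical operators take bool operands and yield bool
Result type: bool


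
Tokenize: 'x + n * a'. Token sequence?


Scan left to right, longest-match per lexeme
Tokens: ID(x), OP(+), ID(n), OP(*), ID(a)


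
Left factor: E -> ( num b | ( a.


Common prefix: '('
Factored: E -> ( E', E' -> num b | a


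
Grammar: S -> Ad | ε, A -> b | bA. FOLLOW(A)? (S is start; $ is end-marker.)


$ ∈ FOLLOW(S). For each A -> αBβ: add FIRST(β)\{ε} to FOLLOW(B); if β nullable, add FOLLOW(A).
FOLLOW(A) = {d}


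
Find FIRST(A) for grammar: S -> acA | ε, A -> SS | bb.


Per alternative of A: FIRST(SS) = {a, ε}; FIRST(bb) = {b}
FIRST(A) = {a, b, ε}


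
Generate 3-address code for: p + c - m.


Break into single-operator statements:
t1 = p + c
t2 = t1 - m


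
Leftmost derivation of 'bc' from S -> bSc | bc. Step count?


Derivation: S => bc
Steps: 1


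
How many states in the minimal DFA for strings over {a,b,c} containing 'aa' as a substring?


KMP-style automaton: 2 progress states + 1 absorbing accept = 3
Minimal DFA: 3 states


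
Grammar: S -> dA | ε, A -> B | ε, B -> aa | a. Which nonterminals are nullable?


A nonterminal is nullable iff some alternative derives ε (directly, or every symbol in it is nullable)
Nullable: {A, S}


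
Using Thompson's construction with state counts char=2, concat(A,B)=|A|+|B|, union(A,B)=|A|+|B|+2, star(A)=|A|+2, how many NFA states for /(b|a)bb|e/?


Syntax tree has 5 char leaf(s), 2 union(s), 0 star(s)
chars contribute 5×2 = 10; each union adds +2; each star adds +2
Total: 10 + 4 + 0 = 14 states


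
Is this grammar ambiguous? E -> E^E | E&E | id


'id^id&id' has two parse trees (no precedence encoded between ^ and &)
Ambiguous


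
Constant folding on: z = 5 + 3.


5 + 3 = 8 at compile time
Optimized: z = 8


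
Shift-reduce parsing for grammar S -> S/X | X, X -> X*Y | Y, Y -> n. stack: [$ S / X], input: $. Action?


handle 'S/X' on top; lookahead ∈ FOLLOW(S) = {/, $}
Action: reduce (S -> S/X)


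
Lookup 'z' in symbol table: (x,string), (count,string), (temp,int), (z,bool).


Lookup 'z' → type bool


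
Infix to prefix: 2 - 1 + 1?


left-to-right (same/higher precedence on left): tree is (+ (- 2 1) 1)
Prefix: + - 2 1 1


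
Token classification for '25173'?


Pattern: digits only
Type: INTEGER_LITERAL


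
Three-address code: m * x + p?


Break into single-operator statements:
t1 = m * x
t2 = t1 + p


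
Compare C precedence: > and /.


'/' is multiplicative (level 10); '>' is relational (level 7)
Higher level binds tighter
'/' has higher precedence than '>'


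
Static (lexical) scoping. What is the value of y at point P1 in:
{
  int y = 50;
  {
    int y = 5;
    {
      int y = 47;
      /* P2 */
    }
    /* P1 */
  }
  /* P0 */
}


y declared in the same block as P1
y = 5
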